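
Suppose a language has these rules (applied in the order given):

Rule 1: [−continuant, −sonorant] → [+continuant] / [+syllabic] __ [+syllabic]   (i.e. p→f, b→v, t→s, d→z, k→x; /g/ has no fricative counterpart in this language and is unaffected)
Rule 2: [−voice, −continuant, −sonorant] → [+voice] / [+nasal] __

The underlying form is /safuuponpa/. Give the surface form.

safuufonba

Rule 1 (intervocalic spirantization): /p/ is a stop between vowels /u/ and /o/, so it spirantizes to the fricative [f]. /safuuponpa/ → safuufonpa.
Rule 2 (post-nasal voicing): /p/ is a voiceless stop immediately after the nasal /n/, so it voices to [b]. /safuufonpa/ → safuufonba.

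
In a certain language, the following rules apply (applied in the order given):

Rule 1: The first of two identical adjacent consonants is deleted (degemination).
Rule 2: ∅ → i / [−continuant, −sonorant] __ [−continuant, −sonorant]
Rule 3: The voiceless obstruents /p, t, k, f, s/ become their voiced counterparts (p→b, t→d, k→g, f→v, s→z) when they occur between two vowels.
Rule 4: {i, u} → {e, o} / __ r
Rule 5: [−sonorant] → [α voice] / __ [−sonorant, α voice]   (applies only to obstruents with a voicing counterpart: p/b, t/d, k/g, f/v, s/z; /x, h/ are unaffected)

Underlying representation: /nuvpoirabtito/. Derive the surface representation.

nufpoerabidido

Rule 1 (degemination): no segment meets the environment; /nuvpoirabtito/ is unchanged.
Rule 2 (stop-cluster i-epenthesis): /b/ and /t/ form a stop–stop cluster, so [i] is inserted between them. /nuvpoirabtito/ → nuvpoirabitito.
Rule 3 (intervocalic voicing): /t/ is a voiceless obstruent between vowels /i/ and /i/, so it voices to [d]. /t/ is a voiceless obstruent between vowels /i/ and /o/, so it voices to [d]. /nuvpoirabitito/ → nuvpoirabidido.
Rule 4 (pre-rhotic lowering): /i/ is a high vowel immediately before /r/, so it lowers to [e]. /nuvpoirabidido/ → nuvpoerabidido.
Rule 5 (regressive voicing assimilation): /v/ precedes the voiceless obstruent /p/, so it devoices to [f] by assimilation. /nuvpoerabidido/ → nufpoerabidido.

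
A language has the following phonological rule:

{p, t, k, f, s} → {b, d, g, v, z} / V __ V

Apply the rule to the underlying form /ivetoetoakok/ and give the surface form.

/t/ is a voiceless obstruent between vowels /e/ and /o/, so it voices to [d].
/t/ is a voiceless obstruent between vowels /e/ and /o/, so it voices to [d].
/k/ is a voiceless obstruent between vowels /a/ and /o/, so it voices to [g].
Surface form: [ivedoedoagok].

ivedoedoagok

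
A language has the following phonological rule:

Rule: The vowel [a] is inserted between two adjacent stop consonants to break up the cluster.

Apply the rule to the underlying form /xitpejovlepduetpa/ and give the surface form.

xitapejovlepaduetapa

/t/ and /p/ form a stop–stop cluster, so [a] is inserted between them.
/p/ and /d/ form a stop–stop cluster, so [a] is inserted between them.
/t/ and /p/ form a stop–stop cluster, so [a] is inserted between them.
Surface form: [xitapejovlepaduetapa].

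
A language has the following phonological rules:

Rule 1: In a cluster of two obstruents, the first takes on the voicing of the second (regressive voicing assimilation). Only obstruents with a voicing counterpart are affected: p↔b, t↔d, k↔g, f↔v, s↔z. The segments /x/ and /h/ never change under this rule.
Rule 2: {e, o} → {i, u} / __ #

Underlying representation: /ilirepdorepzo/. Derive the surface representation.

Rule 1 (regressive voicing assimilation): /p/ precedes the voiced obstruent /d/, so it voices to [b] by assimilation. /p/ precedes the voiced obstruent /z/, so it voices to [b] by assimilation. /ilirepdorepzo/ → ilirebdorebzo.
Rule 2 (final vowel raising): /o/ is a mid vowel in word-final position, so it raises to [u]. /ilirebdorebzo/ → ilirebdorebzu.

ilirebdorebzu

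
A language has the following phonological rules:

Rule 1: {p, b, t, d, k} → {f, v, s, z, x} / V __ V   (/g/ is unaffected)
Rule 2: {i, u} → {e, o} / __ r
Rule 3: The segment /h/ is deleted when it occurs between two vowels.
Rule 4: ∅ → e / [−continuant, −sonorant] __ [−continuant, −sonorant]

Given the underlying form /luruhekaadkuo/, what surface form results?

loruexaadekuo

Rule 1 (intervocalic spirantization): /k/ is a stop between vowels /e/ and /a/, so it spirantizes to the fricative [x]. /luruhekaadkuo/ → luruhexaadkuo.
Rule 2 (pre-rhotic lowering): /u/ is a high vowel immediately before /r/, so it lowers to [o]. /luruhexaadkuo/ → loruhexaadkuo.
Rule 3 (intervocalic h-deletion): /h/ occurs between vowels /u/ and /e/, so it deletes. /loruhexaadkuo/ → loruexaadkuo.
Rule 4 (stop-cluster e-epenthesis): /d/ and /k/ form a stop–stop cluster, so [e] is inserted between them. /loruexaadkuo/ → loruexaadekuo.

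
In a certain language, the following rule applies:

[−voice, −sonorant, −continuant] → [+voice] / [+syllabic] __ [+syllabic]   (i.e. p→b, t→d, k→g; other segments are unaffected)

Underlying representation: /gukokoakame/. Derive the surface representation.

/k/ is a voiceless stop between vowels /u/ and /o/, so it voices to [g].
/k/ is a voiceless stop between vowels /o/ and /o/, so it voices to [g].
/k/ is a voiceless stop between vowels /a/ and /a/, so it voices to [g].
Surface form: [gugogoagame].

gugogoagame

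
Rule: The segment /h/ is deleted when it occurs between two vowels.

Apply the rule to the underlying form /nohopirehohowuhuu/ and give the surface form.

noopireoowuuu

/h/ occurs between vowels /o/ and /o/, so it deletes.
/h/ occurs between vowels /e/ and /o/, so it deletes.
/h/ occurs between vowels /o/ and /o/, so it deletes.
/h/ occurs between vowels /u/ and /u/, so it deletes.
Surface form: [noopireoowuuu].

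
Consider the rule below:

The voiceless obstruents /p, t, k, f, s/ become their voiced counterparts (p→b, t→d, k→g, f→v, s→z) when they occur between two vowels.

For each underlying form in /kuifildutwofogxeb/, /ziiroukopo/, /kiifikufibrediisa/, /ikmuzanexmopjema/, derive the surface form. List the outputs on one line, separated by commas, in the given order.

kuivildutwovogxeb, ziirougobo, kiiviguvibrediiza, ikmuzanexmopjema

/kuifildutwofogxeb/: /f/ is a voiceless obstruent between vowels /i/ and /i/, so it voices to [v]. /f/ is a voiceless obstruent between vowels /o/ and /o/, so it voices to [v]. → [kuivildutwovogxeb].
/ziiroukopo/: /k/ is a voiceless obstruent between vowels /u/ and /o/, so it voices to [g]. /p/ is a voiceless obstruent between vowels /o/ and /o/, so it voices to [b]. → [ziirougobo].
/kiifikufibrediisa/: /f/ is a voiceless obstruent between vowels /i/ and /i/, so it voices to [v]. /k/ is a voiceless obstruent between vowels /i/ and /u/, so it voices to [g]. /f/ is a voiceless obstruent between vowels /u/ and /i/, so it voices to [v]. /s/ is a voiceless obstruent between vowels /i/ and /a/, so it voices to [z]. → [kiiviguvibrediiza].
/ikmuzanexmopjema/: the rule's environment is not met; surfaces unchanged as [ikmuzanexmopjema].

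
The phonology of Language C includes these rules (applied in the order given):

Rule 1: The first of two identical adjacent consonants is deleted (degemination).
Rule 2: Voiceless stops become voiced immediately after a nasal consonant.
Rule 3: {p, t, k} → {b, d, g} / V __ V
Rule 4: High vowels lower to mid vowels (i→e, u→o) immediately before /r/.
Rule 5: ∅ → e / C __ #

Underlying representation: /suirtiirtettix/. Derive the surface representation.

Rule 1 (degemination): /tt/ is a geminate; the first /t/ deletes. /suirtiirtettix/ → suirtiirtetix.
Rule 2 (post-nasal voicing): no segment meets the environment; /suirtiirtetix/ is unchanged.
Rule 3 (intervocalic voicing): /t/ is a voiceless stop between vowels /e/ and /i/, so it voices to [d]. /suirtiirtetix/ → suirtiirtedix.
Rule 4 (pre-rhotic lowering): /i/ is a high vowel immediately before /r/, so it lowers to [e]. /i/ is a high vowel immediately before /r/, so it lowers to [e]. /suirtiirtedix/ → suertiertedix.
Rule 5 (final e-epenthesis): the form ends in the consonant /x/, so [e] is inserted word-finally. /suertiertedix/ → suertiertedixe.

suertiertedixe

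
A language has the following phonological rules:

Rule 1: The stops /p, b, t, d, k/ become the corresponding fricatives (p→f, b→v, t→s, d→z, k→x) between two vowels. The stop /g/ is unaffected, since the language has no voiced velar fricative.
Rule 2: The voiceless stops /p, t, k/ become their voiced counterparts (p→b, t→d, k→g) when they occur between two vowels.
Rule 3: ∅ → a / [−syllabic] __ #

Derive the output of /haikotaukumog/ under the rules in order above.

Rule 1 (intervocalic spirantization): /k/ is a stop between vowels /i/ and /o/, so it spirantizes to the fricative [x]. /t/ is a stop between vowels /o/ and /a/, so it spirantizes to the fricative [s]. /k/ is a stop between vowels /u/ and /u/, so it spirantizes to the fricative [x]. /haikotaukumog/ → haixosauxumog.
Rule 2 (intervocalic voicing): no segment meets the environment; /haixosauxumog/ is unchanged.
Rule 3 (final a-epenthesis): the form ends in the consonant /g/, so [a] is inserted word-finally. /haixosauxumog/ → haixosauxumoga.

haixosauxumoga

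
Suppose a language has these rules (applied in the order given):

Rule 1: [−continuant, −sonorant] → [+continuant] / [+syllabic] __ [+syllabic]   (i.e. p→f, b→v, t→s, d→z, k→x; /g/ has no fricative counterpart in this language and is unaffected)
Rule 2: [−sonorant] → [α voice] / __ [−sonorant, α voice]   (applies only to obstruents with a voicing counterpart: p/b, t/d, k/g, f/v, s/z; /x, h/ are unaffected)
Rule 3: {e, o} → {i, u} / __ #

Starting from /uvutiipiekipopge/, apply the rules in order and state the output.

Rule 1 (intervocalic spirantization): /t/ is a stop between vowels /u/ and /i/, so it spirantizes to the fricative [s]. /p/ is a stop between vowels /i/ and /i/, so it spirantizes to the fricative [f]. /k/ is a stop between vowels /e/ and /i/, so it spirantizes to the fricative [x]. /p/ is a stop between vowels /i/ and /o/, so it spirantizes to the fricative [f]. /uvutiipiekipopge/ → uvusiifiexifopge.
Rule 2 (regressive voicing assimilation): /p/ precedes the voiced obstruent /g/, so it voices to [b] by assimilation. /uvusiifiexifopge/ → uvusiifiexifobge.
Rule 3 (final vowel raising): /e/ is a mid vowel in word-final position, so it raises to [i]. /uvusiifiexifobge/ → uvusiifiexifobgi.

uvusiifiexifobgi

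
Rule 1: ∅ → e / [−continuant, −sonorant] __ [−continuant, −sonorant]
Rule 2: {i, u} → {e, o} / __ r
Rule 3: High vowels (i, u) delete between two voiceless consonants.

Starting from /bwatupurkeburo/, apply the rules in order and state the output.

bwatporkeboro

Rule 1 (stop-cluster e-epenthesis): no segment meets the environment; /bwatupurkeburo/ is unchanged.
Rule 2 (pre-rhotic lowering): /u/ is a high vowel immediately before /r/, so it lowers to [o]. /u/ is a high vowel immediately before /r/, so it lowers to [o]. /bwatupurkeburo/ → bwatuporkeboro.
Rule 3 (high vowel syncope): /u/ is a high vowel flanked by voiceless consonants /t/ and /p/, so it deletes. /bwatuporkeboro/ → bwatporkeboro.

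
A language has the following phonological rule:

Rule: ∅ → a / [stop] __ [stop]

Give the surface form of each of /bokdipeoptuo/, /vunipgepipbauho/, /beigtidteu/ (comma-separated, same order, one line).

bokadipeopatuo, vunipagepipabauho, beigatidateu

/bokdipeoptuo/: /k/ and /d/ form a stop–stop cluster, so [a] is inserted between them. /p/ and /t/ form a stop–stop cluster, so [a] is inserted between them. → [bokadipeopatuo].
/vunipgepipbauho/: /p/ and /g/ form a stop–stop cluster, so [a] is inserted between them. /p/ and /b/ form a stop–stop cluster, so [a] is inserted between them. → [vunipagepipabauho].
/beigtidteu/: /g/ and /t/ form a stop–stop cluster, so [a] is inserted between them. /d/ and /t/ form a stop–stop cluster, so [a] is inserted between them. → [beigatidateu].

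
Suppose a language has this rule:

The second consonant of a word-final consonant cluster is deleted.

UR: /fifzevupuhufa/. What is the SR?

No segment of /fifzevupuhufa/ meets the structural description of the rule, so the form surfaces unchanged.

fifzevupuhufa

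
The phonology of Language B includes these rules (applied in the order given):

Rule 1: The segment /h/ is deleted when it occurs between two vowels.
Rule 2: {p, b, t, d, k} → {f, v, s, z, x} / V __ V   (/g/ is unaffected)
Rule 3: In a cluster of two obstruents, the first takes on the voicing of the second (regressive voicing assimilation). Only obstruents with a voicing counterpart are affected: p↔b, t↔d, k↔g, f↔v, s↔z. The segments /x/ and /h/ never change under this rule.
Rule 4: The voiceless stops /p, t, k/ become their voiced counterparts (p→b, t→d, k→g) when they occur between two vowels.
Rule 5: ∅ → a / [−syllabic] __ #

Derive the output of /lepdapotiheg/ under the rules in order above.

lebdafosiega

Rule 1 (intervocalic h-deletion): /h/ occurs between vowels /i/ and /e/, so it deletes. /lepdapotiheg/ → lepdapotieg.
Rule 2 (intervocalic spirantization): /p/ is a stop between vowels /a/ and /o/, so it spirantizes to the fricative [f]. /t/ is a stop between vowels /o/ and /i/, so it spirantizes to the fricative [s]. /lepdapotieg/ → lepdafosieg.
Rule 3 (regressive voicing assimilation): /p/ precedes the voiced obstruent /d/, so it voices to [b] by assimilation. /lepdafosieg/ → lebdafosieg.
Rule 4 (intervocalic voicing): no segment meets the environment; /lebdafosieg/ is unchanged.
Rule 5 (final a-epenthesis): the form ends in the consonant /g/, so [a] is inserted word-finally. /lebdafosieg/ → lebdafosiega.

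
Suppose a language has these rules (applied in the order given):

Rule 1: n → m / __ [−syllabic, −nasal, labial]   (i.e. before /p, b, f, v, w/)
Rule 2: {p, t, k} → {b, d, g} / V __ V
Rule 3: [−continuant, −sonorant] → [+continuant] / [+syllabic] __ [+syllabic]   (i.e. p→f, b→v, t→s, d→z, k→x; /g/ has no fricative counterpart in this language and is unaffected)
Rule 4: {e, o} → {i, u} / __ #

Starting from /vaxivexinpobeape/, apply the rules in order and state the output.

Rule 1 (nasal place assimilation): /n/ precedes the labial consonant /p/, so it assimilates in place to [m]. /vaxivexinpobeape/ → vaxiveximpobeape.
Rule 2 (intervocalic voicing): /p/ is a voiceless stop between vowels /a/ and /e/, so it voices to [b]. /vaxiveximpobeape/ → vaxiveximpobeabe.
Rule 3 (intervocalic spirantization): /b/ is a stop between vowels /o/ and /e/, so it spirantizes to the fricative [v]. /b/ is a stop between vowels /a/ and /e/, so it spirantizes to the fricative [v]. /vaxiveximpobeabe/ → vaxiveximpoveave.
Rule 4 (final vowel raising): /e/ is a mid vowel in word-final position, so it raises to [i]. /vaxiveximpoveave/ → vaxiveximpoveavi.

vaxiveximpoveavi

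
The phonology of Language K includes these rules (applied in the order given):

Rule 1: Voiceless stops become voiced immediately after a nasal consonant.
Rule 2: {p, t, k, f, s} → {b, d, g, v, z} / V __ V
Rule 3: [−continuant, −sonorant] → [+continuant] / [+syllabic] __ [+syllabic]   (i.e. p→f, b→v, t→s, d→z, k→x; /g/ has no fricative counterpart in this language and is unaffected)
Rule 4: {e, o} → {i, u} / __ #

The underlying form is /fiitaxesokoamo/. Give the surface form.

fiizaxezogoamu

Rule 1 (post-nasal voicing): no segment meets the environment; /fiitaxesokoamo/ is unchanged.
Rule 2 (intervocalic voicing): /t/ is a voiceless obstruent between vowels /i/ and /a/, so it voices to [d]. /s/ is a voiceless obstruent between vowels /e/ and /o/, so it voices to [z]. /k/ is a voiceless obstruent between vowels /o/ and /o/, so it voices to [g]. /fiitaxesokoamo/ → fiidaxezogoamo.
Rule 3 (intervocalic spirantization): /d/ is a stop between vowels /i/ and /a/, so it spirantizes to the fricative [z]. /fiidaxezogoamo/ → fiizaxezogoamo.
Rule 4 (final vowel raising): /o/ is a mid vowel in word-final position, so it raises to [u]. /fiizaxezogoamo/ → fiizaxezogoamu.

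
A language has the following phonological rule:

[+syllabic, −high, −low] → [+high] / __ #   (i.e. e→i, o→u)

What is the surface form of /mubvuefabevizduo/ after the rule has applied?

Scanning /mubvuefabevizduo/: /e/ at position 6 is not in the conditioning environment; /e/ at position 10 is not in the conditioning environment; /o/ is a mid vowel in word-final position, so it raises to [u].
Result: [mubvuefabevizduu].

mubvuefabevizduu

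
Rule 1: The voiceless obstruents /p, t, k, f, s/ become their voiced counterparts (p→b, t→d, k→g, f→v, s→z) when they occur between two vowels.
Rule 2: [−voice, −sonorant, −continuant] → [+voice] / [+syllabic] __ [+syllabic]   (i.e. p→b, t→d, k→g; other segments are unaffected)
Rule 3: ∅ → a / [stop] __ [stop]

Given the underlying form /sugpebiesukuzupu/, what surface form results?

Rule 1 (intervocalic voicing): /s/ is a voiceless obstruent between vowels /e/ and /u/, so it voices to [z]. /k/ is a voiceless obstruent between vowels /u/ and /u/, so it voices to [g]. /p/ is a voiceless obstruent between vowels /u/ and /u/, so it voices to [b]. /sugpebiesukuzupu/ → sugpebiezuguzubu.
Rule 2 (intervocalic voicing): no segment meets the environment; /sugpebiezuguzubu/ is unchanged.
Rule 3 (stop-cluster a-epenthesis): /g/ and /p/ form a stop–stop cluster, so [a] is inserted between them. /sugpebiezuguzubu/ → sugapebiezuguzubu.

sugapebiezuguzubu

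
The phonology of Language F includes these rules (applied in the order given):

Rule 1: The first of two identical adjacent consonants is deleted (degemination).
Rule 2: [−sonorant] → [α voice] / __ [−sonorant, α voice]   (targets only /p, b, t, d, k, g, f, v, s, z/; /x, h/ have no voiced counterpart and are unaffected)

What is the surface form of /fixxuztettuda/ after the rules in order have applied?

fixustetuda

Rule 1 (degemination): /xx/ is a geminate; the first /x/ deletes. /tt/ is a geminate; the first /t/ deletes. /fixxuztettuda/ → fixuztetuda.
Rule 2 (regressive voicing assimilation): /z/ precedes the voiceless obstruent /t/, so it devoices to [s] by assimilation. /fixuztetuda/ → fixustetuda.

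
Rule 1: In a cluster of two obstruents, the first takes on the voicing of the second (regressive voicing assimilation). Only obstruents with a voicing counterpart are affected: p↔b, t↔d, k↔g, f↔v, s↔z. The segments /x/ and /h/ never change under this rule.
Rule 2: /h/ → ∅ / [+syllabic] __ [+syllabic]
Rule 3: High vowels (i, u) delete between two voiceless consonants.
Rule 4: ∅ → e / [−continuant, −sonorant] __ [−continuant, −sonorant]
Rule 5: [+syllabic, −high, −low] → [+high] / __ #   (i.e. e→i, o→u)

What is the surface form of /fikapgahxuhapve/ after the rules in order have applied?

Rule 1 (regressive voicing assimilation): /p/ precedes the voiced obstruent /g/, so it voices to [b] by assimilation. /p/ precedes the voiced obstruent /v/, so it voices to [b] by assimilation. /fikapgahxuhapve/ → fikabgahxuhabve.
Rule 2 (intervocalic h-deletion): /h/ occurs between vowels /u/ and /a/, so it deletes. /fikabgahxuhabve/ → fikabgahxuabve.
Rule 3 (high vowel syncope): /i/ is a high vowel flanked by voiceless consonants /f/ and /k/, so it deletes. /fikabgahxuabve/ → fkabgahxuabve.
Rule 4 (stop-cluster e-epenthesis): /b/ and /g/ form a stop–stop cluster, so [e] is inserted between them. /fkabgahxuabve/ → fkabegahxuabve.
Rule 5 (final vowel raising): /e/ is a mid vowel in word-final position, so it raises to [i]. /fkabegahxuabve/ → fkabegahxuabvi.

fkabegahxuabvi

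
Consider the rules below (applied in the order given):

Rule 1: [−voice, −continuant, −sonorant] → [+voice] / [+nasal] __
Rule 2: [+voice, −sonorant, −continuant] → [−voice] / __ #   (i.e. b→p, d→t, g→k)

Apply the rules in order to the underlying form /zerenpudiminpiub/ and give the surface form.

Rule 1 (post-nasal voicing): /p/ is a voiceless stop immediately after the nasal /n/, so it voices to [b]. /p/ is a voiceless stop immediately after the nasal /n/, so it voices to [b]. /zerenpudiminpiub/ → zerenbudiminbiub.
Rule 2 (final devoicing): /b/ is a voiced stop in word-final position, so it devoices to [p]. /zerenbudiminbiub/ → zerenbudiminbiup.

zerenbudiminbiup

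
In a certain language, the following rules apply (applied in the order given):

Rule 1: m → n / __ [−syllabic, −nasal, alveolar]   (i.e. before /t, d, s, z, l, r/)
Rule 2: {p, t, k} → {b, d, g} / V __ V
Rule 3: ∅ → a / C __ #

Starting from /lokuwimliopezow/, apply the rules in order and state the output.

loguwinliobezowa

Rule 1 (nasal place assimilation): /m/ precedes the alveolar consonant /l/, so it assimilates in place to [n]. /lokuwimliopezow/ → lokuwinliopezow.
Rule 2 (intervocalic voicing): /k/ is a voiceless stop between vowels /o/ and /u/, so it voices to [g]. /p/ is a voiceless stop between vowels /o/ and /e/, so it voices to [b]. /lokuwinliopezow/ → loguwinliobezow.
Rule 3 (final a-epenthesis): the form ends in the consonant /w/, so [a] is inserted word-finally. /loguwinliobezow/ → loguwinliobezowa.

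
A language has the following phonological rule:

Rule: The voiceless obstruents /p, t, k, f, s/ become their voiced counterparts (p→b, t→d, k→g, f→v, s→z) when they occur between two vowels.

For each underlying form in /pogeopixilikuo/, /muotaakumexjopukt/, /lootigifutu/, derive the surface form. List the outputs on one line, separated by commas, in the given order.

pogeobixiliguo, muodaagumexjobukt, loodigivudu

/pogeopixilikuo/: /p/ is a voiceless obstruent between vowels /o/ and /i/, so it voices to [b]. /k/ is a voiceless obstruent between vowels /i/ and /u/, so it voices to [g]. → [pogeobixiliguo].
/muotaakumexjopukt/: /t/ is a voiceless obstruent between vowels /o/ and /a/, so it voices to [d]. /k/ is a voiceless obstruent between vowels /a/ and /u/, so it voices to [g]. /p/ is a voiceless obstruent between vowels /o/ and /u/, so it voices to [b]. → [muodaagumexjobukt].
/lootigifutu/: /t/ is a voiceless obstruent between vowels /o/ and /i/, so it voices to [d]. /f/ is a voiceless obstruent between vowels /i/ and /u/, so it voices to [v]. /t/ is a voiceless obstruent between vowels /u/ and /u/, so it voices to [d]. → [loodigivudu].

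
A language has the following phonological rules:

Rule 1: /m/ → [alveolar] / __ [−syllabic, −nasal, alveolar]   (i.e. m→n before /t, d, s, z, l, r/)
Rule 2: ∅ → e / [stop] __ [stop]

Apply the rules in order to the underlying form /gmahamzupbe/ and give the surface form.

gmahanzupebe

Rule 1 (nasal place assimilation): /m/ precedes the alveolar consonant /z/, so it assimilates in place to [n]. /gmahamzupbe/ → gmahanzupbe.
Rule 2 (stop-cluster e-epenthesis): /p/ and /b/ form a stop–stop cluster, so [e] is inserted between them. /gmahanzupbe/ → gmahanzupebe.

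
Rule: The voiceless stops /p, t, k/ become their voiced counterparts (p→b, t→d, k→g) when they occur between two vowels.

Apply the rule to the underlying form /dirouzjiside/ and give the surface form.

dirouzjiside

No segment of /dirouzjiside/ meets the structural description of the rule, so the form surfaces unchanged.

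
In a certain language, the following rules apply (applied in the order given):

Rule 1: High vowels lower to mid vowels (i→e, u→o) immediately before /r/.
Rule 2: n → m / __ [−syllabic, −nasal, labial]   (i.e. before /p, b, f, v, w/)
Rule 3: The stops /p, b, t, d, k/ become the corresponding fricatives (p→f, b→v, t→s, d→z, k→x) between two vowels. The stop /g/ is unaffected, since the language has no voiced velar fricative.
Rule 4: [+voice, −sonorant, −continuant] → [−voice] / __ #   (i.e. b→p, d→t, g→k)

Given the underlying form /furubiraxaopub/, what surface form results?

foruveraxaofup

Rule 1 (pre-rhotic lowering): /u/ is a high vowel immediately before /r/, so it lowers to [o]. /i/ is a high vowel immediately before /r/, so it lowers to [e]. /furubiraxaopub/ → foruberaxaopub.
Rule 2 (nasal place assimilation): no segment meets the environment; /foruberaxaopub/ is unchanged.
Rule 3 (intervocalic spirantization): /b/ is a stop between vowels /u/ and /e/, so it spirantizes to the fricative [v]. /p/ is a stop between vowels /o/ and /u/, so it spirantizes to the fricative [f]. /foruberaxaopub/ → foruveraxaofub.
Rule 4 (final devoicing): /b/ is a voiced stop in word-final position, so it devoices to [p]. /foruveraxaofub/ → foruveraxaofup.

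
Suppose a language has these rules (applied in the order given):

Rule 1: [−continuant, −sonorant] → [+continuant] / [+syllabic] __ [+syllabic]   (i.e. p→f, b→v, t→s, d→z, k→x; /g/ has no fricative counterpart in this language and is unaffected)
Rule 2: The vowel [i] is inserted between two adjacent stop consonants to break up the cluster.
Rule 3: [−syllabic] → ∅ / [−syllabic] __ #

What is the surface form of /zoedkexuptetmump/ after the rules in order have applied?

Rule 1 (intervocalic spirantization): no segment meets the environment; /zoedkexuptetmump/ is unchanged.
Rule 2 (stop-cluster i-epenthesis): /d/ and /k/ form a stop–stop cluster, so [i] is inserted between them. /p/ and /t/ form a stop–stop cluster, so [i] is inserted between them. /zoedkexuptetmump/ → zoedikexupitetmump.
Rule 3 (final cluster simplification): /p/ is the second consonant of a word-final cluster /mp/, so it deletes. /zoedikexupitetmump/ → zoedikexupitetmum.

zoedikexupitetmum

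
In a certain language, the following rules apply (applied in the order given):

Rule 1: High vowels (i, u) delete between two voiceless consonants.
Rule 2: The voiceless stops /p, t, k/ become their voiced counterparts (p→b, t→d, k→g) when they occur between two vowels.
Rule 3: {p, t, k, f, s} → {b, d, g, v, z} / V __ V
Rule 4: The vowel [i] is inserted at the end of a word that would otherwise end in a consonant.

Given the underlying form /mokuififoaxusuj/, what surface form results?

Rule 1 (high vowel syncope): /i/ is a high vowel flanked by voiceless consonants /f/ and /f/, so it deletes. /u/ is a high vowel flanked by voiceless consonants /x/ and /s/, so it deletes. /mokuififoaxusuj/ → mokuiffoaxsuj.
Rule 2 (intervocalic voicing): /k/ is a voiceless stop between vowels /o/ and /u/, so it voices to [g]. /mokuiffoaxsuj/ → moguiffoaxsuj.
Rule 3 (intervocalic voicing): no segment meets the environment; /moguiffoaxsuj/ is unchanged.
Rule 4 (final i-epenthesis): the form ends in the consonant /j/, so [i] is inserted word-finally. /moguiffoaxsuj/ → moguiffoaxsuji.

moguiffoaxsuji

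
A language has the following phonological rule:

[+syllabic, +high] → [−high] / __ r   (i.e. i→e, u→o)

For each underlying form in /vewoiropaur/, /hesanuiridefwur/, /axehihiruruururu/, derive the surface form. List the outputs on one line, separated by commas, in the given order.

/vewoiropaur/: /i/ is a high vowel immediately before /r/, so it lowers to [e]. /u/ is a high vowel immediately before /r/, so it lowers to [o]. → [vewoeropaor].
/hesanuiridefwur/: /i/ is a high vowel immediately before /r/, so it lowers to [e]. /u/ is a high vowel immediately before /r/, so it lowers to [o]. → [hesanueridefwor].
/axehihiruruururu/: /i/ is a high vowel immediately before /r/, so it lowers to [e]. /u/ is a high vowel immediately before /r/, so it lowers to [o]. /u/ is a high vowel immediately before /r/, so it lowers to [o]. /u/ is a high vowel immediately before /r/, so it lowers to [o]. → [axehiheroruororu].

vewoeropaor, hesanueridefwor, axehiheroruororu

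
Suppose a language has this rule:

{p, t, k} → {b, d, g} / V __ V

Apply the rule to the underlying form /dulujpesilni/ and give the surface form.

dulujpesilni

No segment of /dulujpesilni/ meets the structural description of the rule, so the form surfaces unchanged.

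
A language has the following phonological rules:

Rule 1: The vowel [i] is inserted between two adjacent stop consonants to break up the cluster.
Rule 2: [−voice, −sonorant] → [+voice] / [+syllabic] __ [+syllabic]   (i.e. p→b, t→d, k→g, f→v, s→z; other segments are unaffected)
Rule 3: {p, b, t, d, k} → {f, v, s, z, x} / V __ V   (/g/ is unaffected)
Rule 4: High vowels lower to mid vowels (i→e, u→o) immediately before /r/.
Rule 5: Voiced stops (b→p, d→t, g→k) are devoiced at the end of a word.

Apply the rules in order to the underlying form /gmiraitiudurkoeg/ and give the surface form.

gmeraiziuzorkoek

Rule 1 (stop-cluster i-epenthesis): no segment meets the environment; /gmiraitiudurkoeg/ is unchanged.
Rule 2 (intervocalic voicing): /t/ is a voiceless obstruent between vowels /i/ and /i/, so it voices to [d]. /gmiraitiudurkoeg/ → gmiraidiudurkoeg.
Rule 3 (intervocalic spirantization): /d/ is a stop between vowels /i/ and /i/, so it spirantizes to the fricative [z]. /d/ is a stop between vowels /u/ and /u/, so it spirantizes to the fricative [z]. /gmiraidiudurkoeg/ → gmiraiziuzurkoeg.
Rule 4 (pre-rhotic lowering): /i/ is a high vowel immediately before /r/, so it lowers to [e]. /u/ is a high vowel immediately before /r/, so it lowers to [o]. /gmiraiziuzurkoeg/ → gmeraiziuzorkoeg.
Rule 5 (final devoicing): /g/ is a voiced stop in word-final position, so it devoices to [k]. /gmeraiziuzorkoeg/ → gmeraiziuzorkoek.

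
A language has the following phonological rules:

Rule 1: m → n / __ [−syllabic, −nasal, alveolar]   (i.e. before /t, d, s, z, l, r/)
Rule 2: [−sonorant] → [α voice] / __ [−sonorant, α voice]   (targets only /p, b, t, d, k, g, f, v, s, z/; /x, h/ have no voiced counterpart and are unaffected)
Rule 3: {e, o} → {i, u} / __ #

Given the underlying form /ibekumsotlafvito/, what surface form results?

Rule 1 (nasal place assimilation): /m/ precedes the alveolar consonant /s/, so it assimilates in place to [n]. /ibekumsotlafvito/ → ibekunsotlafvito.
Rule 2 (regressive voicing assimilation): /f/ precedes the voiced obstruent /v/, so it voices to [v] by assimilation. /ibekunsotlafvito/ → ibekunsotlavvito.
Rule 3 (final vowel raising): /o/ is a mid vowel in word-final position, so it raises to [u]. /ibekunsotlavvito/ → ibekunsotlavvitu.

ibekunsotlavvitu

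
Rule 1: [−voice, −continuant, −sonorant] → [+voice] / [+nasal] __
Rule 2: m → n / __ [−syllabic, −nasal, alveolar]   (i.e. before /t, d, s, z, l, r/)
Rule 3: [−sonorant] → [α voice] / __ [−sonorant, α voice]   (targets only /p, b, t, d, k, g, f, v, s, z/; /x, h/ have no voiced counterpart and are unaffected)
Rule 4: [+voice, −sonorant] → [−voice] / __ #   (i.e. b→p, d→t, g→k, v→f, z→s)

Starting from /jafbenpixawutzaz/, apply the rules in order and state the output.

Rule 1 (post-nasal voicing): /p/ is a voiceless stop immediately after the nasal /n/, so it voices to [b]. /jafbenpixawutzaz/ → jafbenbixawutzaz.
Rule 2 (nasal place assimilation): no segment meets the environment; /jafbenbixawutzaz/ is unchanged.
Rule 3 (regressive voicing assimilation): /f/ precedes the voiced obstruent /b/, so it voices to [v] by assimilation. /t/ precedes the voiced obstruent /z/, so it voices to [d] by assimilation. /jafbenbixawutzaz/ → javbenbixawudzaz.
Rule 4 (final devoicing): /z/ is a voiced obstruent in word-final position, so it devoices to [s]. /javbenbixawudzaz/ → javbenbixawudzas.

javbenbixawudzas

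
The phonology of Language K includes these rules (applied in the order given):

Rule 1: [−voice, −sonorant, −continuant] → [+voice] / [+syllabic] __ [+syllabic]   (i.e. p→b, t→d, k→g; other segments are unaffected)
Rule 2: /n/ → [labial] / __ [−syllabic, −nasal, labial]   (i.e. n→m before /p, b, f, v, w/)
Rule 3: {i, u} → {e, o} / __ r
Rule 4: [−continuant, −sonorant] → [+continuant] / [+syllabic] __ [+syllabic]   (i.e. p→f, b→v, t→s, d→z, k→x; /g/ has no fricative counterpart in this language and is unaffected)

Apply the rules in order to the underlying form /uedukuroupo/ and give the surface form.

Rule 1 (intervocalic voicing): /k/ is a voiceless stop between vowels /u/ and /u/, so it voices to [g]. /p/ is a voiceless stop between vowels /u/ and /o/, so it voices to [b]. /uedukuroupo/ → ueduguroubo.
Rule 2 (nasal place assimilation): no segment meets the environment; /ueduguroubo/ is unchanged.
Rule 3 (pre-rhotic lowering): /u/ is a high vowel immediately before /r/, so it lowers to [o]. /ueduguroubo/ → uedugoroubo.
Rule 4 (intervocalic spirantization): /d/ is a stop between vowels /e/ and /u/, so it spirantizes to the fricative [z]. /b/ is a stop between vowels /u/ and /o/, so it spirantizes to the fricative [v]. /uedugoroubo/ → uezugorouvo.

uezugorouvo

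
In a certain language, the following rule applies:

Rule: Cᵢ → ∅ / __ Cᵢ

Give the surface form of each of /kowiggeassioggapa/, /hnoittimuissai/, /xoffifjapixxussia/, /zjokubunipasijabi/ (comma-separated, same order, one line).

kowigeasiogapa, hnoitimuisai, xofifjapixusia, zjokubunipasijabi

/kowiggeassioggapa/: /gg/ is a geminate; the first /g/ deletes. /ss/ is a geminate; the first /s/ deletes. /gg/ is a geminate; the first /g/ deletes. → [kowigeasiogapa].
/hnoittimuissai/: /tt/ is a geminate; the first /t/ deletes. /ss/ is a geminate; the first /s/ deletes. → [hnoitimuisai].
/xoffifjapixxussia/: /ff/ is a geminate; the first /f/ deletes. /xx/ is a geminate; the first /x/ deletes. /ss/ is a geminate; the first /s/ deletes. → [xofifjapixusia].
/zjokubunipasijabi/: the rule's environment is not met; surfaces unchanged as [zjokubunipasijabi].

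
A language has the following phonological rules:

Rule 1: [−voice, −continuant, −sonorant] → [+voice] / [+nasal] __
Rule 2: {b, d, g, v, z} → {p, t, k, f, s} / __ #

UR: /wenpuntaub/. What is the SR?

Rule 1 (post-nasal voicing): /p/ is a voiceless stop immediately after the nasal /n/, so it voices to [b]. /t/ is a voiceless stop immediately after the nasal /n/, so it voices to [d]. /wenpuntaub/ → wenbundaub.
Rule 2 (final devoicing): /b/ is a voiced obstruent in word-final position, so it devoices to [p]. /wenbundaub/ → wenbundaup.

wenbundaup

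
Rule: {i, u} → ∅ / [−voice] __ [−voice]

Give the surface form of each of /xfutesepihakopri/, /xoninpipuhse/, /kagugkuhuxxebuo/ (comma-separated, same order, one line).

xftesephakopri, xoninpphse, kagugkhxxebuo

/xfutesepihakopri/: /u/ is a high vowel flanked by voiceless consonants /f/ and /t/, so it deletes. /i/ is a high vowel flanked by voiceless consonants /p/ and /h/, so it deletes. → [xftesephakopri].
/xoninpipuhse/: /i/ is a high vowel flanked by voiceless consonants /p/ and /p/, so it deletes. /u/ is a high vowel flanked by voiceless consonants /p/ and /h/, so it deletes. → [xoninpphse].
/kagugkuhuxxebuo/: /u/ is a high vowel flanked by voiceless consonants /k/ and /h/, so it deletes. /u/ is a high vowel flanked by voiceless consonants /h/ and /x/, so it deletes. → [kagugkhxxebuo].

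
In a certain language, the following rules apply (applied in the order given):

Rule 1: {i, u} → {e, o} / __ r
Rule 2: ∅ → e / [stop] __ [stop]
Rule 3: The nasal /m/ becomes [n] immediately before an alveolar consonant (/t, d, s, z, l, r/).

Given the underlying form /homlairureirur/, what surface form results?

Rule 1 (pre-rhotic lowering): /i/ is a high vowel immediately before /r/, so it lowers to [e]. /u/ is a high vowel immediately before /r/, so it lowers to [o]. /i/ is a high vowel immediately before /r/, so it lowers to [e]. /u/ is a high vowel immediately before /r/, so it lowers to [o]. /homlairureirur/ → homlaeroreeror.
Rule 2 (stop-cluster e-epenthesis): no segment meets the environment; /homlaeroreeror/ is unchanged.
Rule 3 (nasal place assimilation): /m/ precedes the alveolar consonant /l/, so it assimilates in place to [n]. /homlaeroreeror/ → honlaeroreeror.

honlaeroreeror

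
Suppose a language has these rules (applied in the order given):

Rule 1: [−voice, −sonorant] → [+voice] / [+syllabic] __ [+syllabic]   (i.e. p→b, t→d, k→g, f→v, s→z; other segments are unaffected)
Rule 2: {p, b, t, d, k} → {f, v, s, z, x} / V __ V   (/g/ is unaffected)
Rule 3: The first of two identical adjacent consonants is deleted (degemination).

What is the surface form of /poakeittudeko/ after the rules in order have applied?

Rule 1 (intervocalic voicing): /k/ is a voiceless obstruent between vowels /a/ and /e/, so it voices to [g]. /k/ is a voiceless obstruent between vowels /e/ and /o/, so it voices to [g]. /poakeittudeko/ → poageittudego.
Rule 2 (intervocalic spirantization): /d/ is a stop between vowels /u/ and /e/, so it spirantizes to the fricative [z]. /poageittudego/ → poageittuzego.
Rule 3 (degemination): /tt/ is a geminate; the first /t/ deletes. /poageittuzego/ → poageituzego.

poageituzego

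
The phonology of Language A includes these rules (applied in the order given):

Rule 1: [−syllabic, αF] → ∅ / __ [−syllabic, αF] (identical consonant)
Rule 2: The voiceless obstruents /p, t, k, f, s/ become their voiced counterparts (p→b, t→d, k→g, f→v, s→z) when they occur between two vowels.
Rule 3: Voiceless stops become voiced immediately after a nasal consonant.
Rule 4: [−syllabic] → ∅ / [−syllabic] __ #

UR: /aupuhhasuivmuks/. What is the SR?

aubuhazuivmuk

Rule 1 (degemination): /hh/ is a geminate; the first /h/ deletes. /aupuhhasuivmuks/ → aupuhasuivmuks.
Rule 2 (intervocalic voicing): /p/ is a voiceless obstruent between vowels /u/ and /u/, so it voices to [b]. /s/ is a voiceless obstruent between vowels /a/ and /u/, so it voices to [z]. /aupuhasuivmuks/ → aubuhazuivmuks.
Rule 3 (post-nasal voicing): no segment meets the environment; /aubuhazuivmuks/ is unchanged.
Rule 4 (final cluster simplification): /s/ is the second consonant of a word-final cluster /ks/, so it deletes. /aubuhazuivmuks/ → aubuhazuivmuk.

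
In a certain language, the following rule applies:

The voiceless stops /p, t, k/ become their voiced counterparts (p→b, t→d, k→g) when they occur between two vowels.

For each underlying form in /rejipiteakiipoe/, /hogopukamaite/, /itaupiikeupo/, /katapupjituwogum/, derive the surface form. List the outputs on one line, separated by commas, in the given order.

rejibideagiiboe, hogobugamaide, idaubiigeubo, kadabupjiduwogum

/rejipiteakiipoe/: /p/ is a voiceless stop between vowels /i/ and /i/, so it voices to [b]. /t/ is a voiceless stop between vowels /i/ and /e/, so it voices to [d]. /k/ is a voiceless stop between vowels /a/ and /i/, so it voices to [g]. /p/ is a voiceless stop between vowels /i/ and /o/, so it voices to [b]. → [rejibideagiiboe].
/hogopukamaite/: /p/ is a voiceless stop between vowels /o/ and /u/, so it voices to [b]. /k/ is a voiceless stop between vowels /u/ and /a/, so it voices to [g]. /t/ is a voiceless stop between vowels /i/ and /e/, so it voices to [d]. → [hogobugamaide].
/itaupiikeupo/: /t/ is a voiceless stop between vowels /i/ and /a/, so it voices to [d]. /p/ is a voiceless stop between vowels /u/ and /i/, so it voices to [b]. /k/ is a voiceless stop between vowels /i/ and /e/, so it voices to [g]. /p/ is a voiceless stop between vowels /u/ and /o/, so it voices to [b]. → [idaubiigeubo].
/katapupjituwogum/: /t/ is a voiceless stop between vowels /a/ and /a/, so it voices to [d]. /p/ is a voiceless stop between vowels /a/ and /u/, so it voices to [b]. /t/ is a voiceless stop between vowels /i/ and /u/, so it voices to [d]. → [kadabupjiduwogum].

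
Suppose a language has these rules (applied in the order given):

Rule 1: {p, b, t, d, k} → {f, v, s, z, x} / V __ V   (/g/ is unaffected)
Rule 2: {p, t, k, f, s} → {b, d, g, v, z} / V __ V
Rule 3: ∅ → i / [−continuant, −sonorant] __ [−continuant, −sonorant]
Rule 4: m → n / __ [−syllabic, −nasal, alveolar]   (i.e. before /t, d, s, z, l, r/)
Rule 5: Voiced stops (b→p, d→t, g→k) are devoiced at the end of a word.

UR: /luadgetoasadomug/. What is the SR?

Rule 1 (intervocalic spirantization): /t/ is a stop between vowels /e/ and /o/, so it spirantizes to the fricative [s]. /d/ is a stop between vowels /a/ and /o/, so it spirantizes to the fricative [z]. /luadgetoasadomug/ → luadgesoasazomug.
Rule 2 (intervocalic voicing): /s/ is a voiceless obstruent between vowels /e/ and /o/, so it voices to [z]. /s/ is a voiceless obstruent between vowels /a/ and /a/, so it voices to [z]. /luadgesoasazomug/ → luadgezoazazomug.
Rule 3 (stop-cluster i-epenthesis): /d/ and /g/ form a stop–stop cluster, so [i] is inserted between them. /luadgezoazazomug/ → luadigezoazazomug.
Rule 4 (nasal place assimilation): no segment meets the environment; /luadigezoazazomug/ is unchanged.
Rule 5 (final devoicing): /g/ is a voiced stop in word-final position, so it devoices to [k]. /luadigezoazazomug/ → luadigezoazazomuk.

luadigezoazazomuk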